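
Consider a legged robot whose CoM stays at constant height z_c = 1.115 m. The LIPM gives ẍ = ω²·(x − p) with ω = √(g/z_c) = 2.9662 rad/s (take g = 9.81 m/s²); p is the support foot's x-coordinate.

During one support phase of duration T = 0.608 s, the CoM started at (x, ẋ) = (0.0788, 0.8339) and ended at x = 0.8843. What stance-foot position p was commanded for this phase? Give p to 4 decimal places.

ωT = 2.9662·0.608 = 1.803450; cosh(ωT) = 3.117641, sinh(ωT) = 2.952911
x(T) = p + (x₀−p)·cosh(ωT) + (ẋ₀/ω)·sinh(ωT) ⇒ p·(1 − cosh) = x(T) − x₀·cosh − (ẋ₀/ω)·sinh
numerator   = 0.8843 − (0.0788)·3.117641 − (0.8339/2.9662)·2.952911 = -0.191534
denominator = 1 − 3.117641 = -2.117641
p = -0.191534 / -2.117641 = 0.0904

p = 0.0904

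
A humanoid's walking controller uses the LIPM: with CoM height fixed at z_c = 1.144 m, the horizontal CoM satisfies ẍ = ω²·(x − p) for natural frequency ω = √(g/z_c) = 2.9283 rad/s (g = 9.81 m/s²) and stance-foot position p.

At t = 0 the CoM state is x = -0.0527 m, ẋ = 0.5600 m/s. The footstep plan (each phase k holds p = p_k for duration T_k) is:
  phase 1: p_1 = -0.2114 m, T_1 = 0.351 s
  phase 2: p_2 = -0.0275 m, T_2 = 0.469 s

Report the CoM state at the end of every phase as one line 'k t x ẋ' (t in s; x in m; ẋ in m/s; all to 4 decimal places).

phase 1: p=-0.2114, T=0.351, ωT=1.027833, cosh=1.576392, sinh=1.218611; start (x,ẋ)=(-0.052700, 0.560000) → end (x,ẋ)=(0.271817, 1.449094)
phase 2: p=-0.0275, T=0.469, ωT=1.373373, cosh=2.100949, sinh=1.847697; start (x,ẋ)=(0.271817, 1.449094) → end (x,ẋ)=(1.515699, 4.663962)

1 0.3510 0.2718 1.4491
2 0.8200 1.5157 4.6640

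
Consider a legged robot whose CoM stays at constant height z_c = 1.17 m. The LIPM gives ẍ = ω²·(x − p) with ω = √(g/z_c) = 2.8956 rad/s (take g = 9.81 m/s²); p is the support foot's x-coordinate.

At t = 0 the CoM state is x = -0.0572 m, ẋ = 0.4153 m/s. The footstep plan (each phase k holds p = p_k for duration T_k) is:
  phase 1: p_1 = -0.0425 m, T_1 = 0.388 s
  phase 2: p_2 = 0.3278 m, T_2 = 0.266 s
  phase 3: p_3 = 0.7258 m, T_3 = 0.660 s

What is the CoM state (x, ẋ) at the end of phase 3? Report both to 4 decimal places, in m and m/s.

phase 1: p=-0.0425, T=0.388, ωT=1.123493, cosh=1.700360, sinh=1.375218; start (x,ẋ)=(-0.057200, 0.415300) → end (x,ẋ)=(0.129745, 0.647623)
phase 2: p=0.3278, T=0.266, ωT=0.770230, cosh=1.311584, sinh=0.848678; start (x,ẋ)=(0.129745, 0.647623) → end (x,ẋ)=(0.257847, 0.362705)
phase 3: p=0.7258, T=0.660, ωT=1.911096, cosh=3.454206, sinh=3.306288; start (x,ẋ)=(0.257847, 0.362705) → end (x,ẋ)=(-0.476459, -3.227180)

x = -0.4765, ẋ = -3.2272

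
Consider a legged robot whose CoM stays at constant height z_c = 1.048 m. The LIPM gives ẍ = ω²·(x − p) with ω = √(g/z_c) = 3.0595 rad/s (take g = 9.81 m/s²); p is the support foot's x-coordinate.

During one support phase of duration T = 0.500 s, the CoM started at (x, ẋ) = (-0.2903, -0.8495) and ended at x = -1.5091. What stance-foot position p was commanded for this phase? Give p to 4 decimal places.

ωT = 3.0595·0.500 = 1.529750; cosh(ωT) = 2.416806, sinh(ωT) = 2.200216
x(T) = p + (x₀−p)·cosh(ωT) + (ẋ₀/ω)·sinh(ωT) ⇒ p·(1 − cosh) = x(T) − x₀·cosh − (ẋ₀/ω)·sinh
numerator   = -1.5091 − (-0.2903)·2.416806 − (-0.8495/3.0595)·2.200216 = -0.196590
denominator = 1 − 2.416806 = -1.416806
p = -0.196590 / -1.416806 = 0.1388

p = 0.1388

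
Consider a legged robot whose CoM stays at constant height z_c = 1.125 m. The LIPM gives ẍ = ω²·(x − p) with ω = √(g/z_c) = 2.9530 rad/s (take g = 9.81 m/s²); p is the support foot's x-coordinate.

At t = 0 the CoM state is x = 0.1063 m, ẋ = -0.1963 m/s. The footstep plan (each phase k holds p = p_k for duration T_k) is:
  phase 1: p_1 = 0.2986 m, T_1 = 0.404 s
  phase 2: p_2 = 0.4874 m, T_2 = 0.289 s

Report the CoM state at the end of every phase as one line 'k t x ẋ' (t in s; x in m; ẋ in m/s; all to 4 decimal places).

phase 1: p=0.2986, T=0.404, ωT=1.193012, cosh=1.800152, sinh=1.496845; start (x,ẋ)=(0.106300, -0.196300) → end (x,ẋ)=(-0.147072, -1.203371)
phase 2: p=0.4874, T=0.289, ωT=0.853417, cosh=1.386806, sinh=0.960849; start (x,ẋ)=(-0.147072, -1.203371) → end (x,ẋ)=(-0.784043, -3.469084)

1 0.4040 -0.1471 -1.2034
2 0.6930 -0.7840 -3.4691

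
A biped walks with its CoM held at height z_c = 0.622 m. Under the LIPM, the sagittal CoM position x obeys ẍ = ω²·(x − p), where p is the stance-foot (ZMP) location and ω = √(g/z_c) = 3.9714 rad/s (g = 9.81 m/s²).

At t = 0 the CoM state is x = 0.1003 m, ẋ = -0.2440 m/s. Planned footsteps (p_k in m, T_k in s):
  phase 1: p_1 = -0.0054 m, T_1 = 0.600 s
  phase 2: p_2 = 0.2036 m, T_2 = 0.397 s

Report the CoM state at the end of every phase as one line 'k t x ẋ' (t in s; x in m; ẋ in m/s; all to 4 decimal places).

1 0.6000 0.2421 0.9217
2 0.9970 0.8383 2.6793

phase 1: p=-0.0054, T=0.600, ωT=2.382840, cosh=5.463960, sinh=5.371672; start (x,ẋ)=(0.100300, -0.244000) → end (x,ẋ)=(0.242109, 0.921698)
phase 2: p=0.2036, T=0.397, ωT=1.576646, cosh=2.522683, sinh=2.316016; start (x,ẋ)=(0.242109, 0.921698) → end (x,ẋ)=(0.838256, 2.679350)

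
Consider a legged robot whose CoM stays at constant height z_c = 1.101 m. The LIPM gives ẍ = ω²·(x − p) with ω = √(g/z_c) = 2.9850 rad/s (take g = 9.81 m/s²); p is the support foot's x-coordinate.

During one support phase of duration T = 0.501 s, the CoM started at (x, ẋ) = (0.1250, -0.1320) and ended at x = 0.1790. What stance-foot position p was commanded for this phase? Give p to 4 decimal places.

p = 0.0150

ωT = 2.9850·0.501 = 1.495485; cosh(ωT) = 2.342820, sinh(ωT) = 2.118680
x(T) = p + (x₀−p)·cosh(ωT) + (ẋ₀/ω)·sinh(ωT) ⇒ p·(1 − cosh) = x(T) − x₀·cosh − (ẋ₀/ω)·sinh
numerator   = 0.1790 − (0.1250)·2.342820 − (-0.1320/2.9850)·2.118680 = -0.020162
denominator = 1 − 2.342820 = -1.342820
p = -0.020162 / -1.342820 = 0.0150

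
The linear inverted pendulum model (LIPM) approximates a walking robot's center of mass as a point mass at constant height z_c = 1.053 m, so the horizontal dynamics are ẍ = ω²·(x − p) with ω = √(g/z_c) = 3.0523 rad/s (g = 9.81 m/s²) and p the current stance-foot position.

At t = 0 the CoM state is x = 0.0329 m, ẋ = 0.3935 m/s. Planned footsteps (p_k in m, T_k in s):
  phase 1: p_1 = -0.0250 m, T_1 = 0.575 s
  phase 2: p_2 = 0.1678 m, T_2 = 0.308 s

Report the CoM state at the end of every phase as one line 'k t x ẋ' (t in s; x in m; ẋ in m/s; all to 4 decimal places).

phase 1: p=-0.0250, T=0.575, ωT=1.755072, cosh=2.978381, sinh=2.805486; start (x,ẋ)=(0.032900, 0.393500) → end (x,ẋ)=(0.509129, 1.667801)
phase 2: p=0.1678, T=0.308, ωT=0.940108, cosh=1.475422, sinh=1.084837; start (x,ẋ)=(0.509129, 1.667801) → end (x,ẋ)=(1.264168, 3.590937)

1 0.5750 0.5091 1.6678
2 0.8830 1.2642 3.5909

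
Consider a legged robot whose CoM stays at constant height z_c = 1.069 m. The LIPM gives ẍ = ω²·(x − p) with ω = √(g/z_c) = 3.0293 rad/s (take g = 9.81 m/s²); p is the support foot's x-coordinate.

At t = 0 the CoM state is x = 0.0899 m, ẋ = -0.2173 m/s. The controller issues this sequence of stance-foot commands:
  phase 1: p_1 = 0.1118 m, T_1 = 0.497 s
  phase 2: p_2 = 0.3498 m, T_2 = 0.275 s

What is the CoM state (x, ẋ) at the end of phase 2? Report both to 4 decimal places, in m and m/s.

phase 1: p=0.1118, T=0.497, ωT=1.505562, cosh=2.364289, sinh=2.142397; start (x,ẋ)=(0.089900, -0.217300) → end (x,ẋ)=(-0.093658, -0.655890)
phase 2: p=0.3498, T=0.275, ωT=0.833058, cosh=1.367530, sinh=0.932812; start (x,ẋ)=(-0.093658, -0.655890) → end (x,ẋ)=(-0.458610, -2.150058)

x = -0.4586, ẋ = -2.1501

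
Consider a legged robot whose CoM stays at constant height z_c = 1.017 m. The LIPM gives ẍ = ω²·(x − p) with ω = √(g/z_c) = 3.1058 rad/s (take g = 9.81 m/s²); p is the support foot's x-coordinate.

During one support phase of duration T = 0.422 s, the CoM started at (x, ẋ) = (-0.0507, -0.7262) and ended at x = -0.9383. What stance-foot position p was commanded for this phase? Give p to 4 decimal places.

p = 0.4402

ωT = 3.1058·0.422 = 1.310648; cosh(ωT) = 1.989110, sinh(ωT) = 1.719465
x(T) = p + (x₀−p)·cosh(ωT) + (ẋ₀/ω)·sinh(ωT) ⇒ p·(1 − cosh) = x(T) − x₀·cosh − (ẋ₀/ω)·sinh
numerator   = -0.9383 − (-0.0507)·1.989110 − (-0.7262/3.1058)·1.719465 = -0.435406
denominator = 1 − 1.989110 = -0.989110
p = -0.435406 / -0.989110 = 0.4402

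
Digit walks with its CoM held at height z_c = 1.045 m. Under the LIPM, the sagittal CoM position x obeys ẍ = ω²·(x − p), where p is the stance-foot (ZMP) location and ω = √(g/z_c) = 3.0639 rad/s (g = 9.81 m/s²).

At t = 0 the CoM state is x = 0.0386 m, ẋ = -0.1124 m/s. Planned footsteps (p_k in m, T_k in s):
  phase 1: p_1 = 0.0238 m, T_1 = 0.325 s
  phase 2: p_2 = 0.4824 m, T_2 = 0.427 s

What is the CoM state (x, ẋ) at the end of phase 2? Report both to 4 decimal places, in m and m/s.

phase 1: p=0.0238, T=0.325, ωT=0.995768, cosh=1.538120, sinh=1.168681; start (x,ẋ)=(0.038600, -0.112400) → end (x,ẋ)=(0.003691, -0.119890)
phase 2: p=0.4824, T=0.427, ωT=1.308285, cosh=1.985054, sinh=1.714771; start (x,ẋ)=(0.003691, -0.119890) → end (x,ẋ)=(-0.534962, -2.753071)

x = -0.5350, ẋ = -2.7531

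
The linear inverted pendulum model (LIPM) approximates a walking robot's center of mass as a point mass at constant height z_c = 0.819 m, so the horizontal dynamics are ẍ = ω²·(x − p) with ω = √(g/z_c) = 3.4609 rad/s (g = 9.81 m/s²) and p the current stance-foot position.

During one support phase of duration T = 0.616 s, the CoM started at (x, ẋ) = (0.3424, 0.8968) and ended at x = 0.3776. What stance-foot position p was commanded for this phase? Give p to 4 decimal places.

p = 0.6605

ωT = 3.4609·0.616 = 2.131914; cosh(ωT) = 4.274801, sinh(ωT) = 4.156191
x(T) = p + (x₀−p)·cosh(ωT) + (ẋ₀/ω)·sinh(ωT) ⇒ p·(1 − cosh) = x(T) − x₀·cosh − (ẋ₀/ω)·sinh
numerator   = 0.3776 − (0.3424)·4.274801 − (0.8968/3.4609)·4.156191 = -2.163058
denominator = 1 − 4.274801 = -3.274801
p = -2.163058 / -3.274801 = 0.6605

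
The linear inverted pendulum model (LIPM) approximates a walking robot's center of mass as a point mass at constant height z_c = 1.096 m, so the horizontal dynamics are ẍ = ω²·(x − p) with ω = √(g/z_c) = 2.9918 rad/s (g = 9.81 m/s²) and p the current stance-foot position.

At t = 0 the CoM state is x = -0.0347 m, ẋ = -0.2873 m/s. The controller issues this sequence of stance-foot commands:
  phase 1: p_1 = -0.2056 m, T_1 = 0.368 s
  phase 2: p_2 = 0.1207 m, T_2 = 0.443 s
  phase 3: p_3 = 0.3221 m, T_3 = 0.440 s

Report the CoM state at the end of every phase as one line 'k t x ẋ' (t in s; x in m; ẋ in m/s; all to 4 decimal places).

phase 1: p=-0.2056, T=0.368, ωT=1.100982, cosh=1.669831, sinh=1.337287; start (x,ẋ)=(-0.034700, -0.287300) → end (x,ẋ)=(-0.048644, 0.204011)
phase 2: p=0.1207, T=0.443, ωT=1.325367, cosh=2.014637, sinh=1.748931; start (x,ẋ)=(-0.048644, 0.204011) → end (x,ẋ)=(-0.101208, -0.475079)
phase 3: p=0.3221, T=0.440, ωT=1.316392, cosh=1.999020, sinh=1.730919; start (x,ẋ)=(-0.101208, -0.475079) → end (x,ẋ)=(-0.798960, -3.141820)

1 0.3680 -0.0486 0.2040
2 0.8110 -0.1012 -0.4751
3 1.2510 -0.7990 -3.1418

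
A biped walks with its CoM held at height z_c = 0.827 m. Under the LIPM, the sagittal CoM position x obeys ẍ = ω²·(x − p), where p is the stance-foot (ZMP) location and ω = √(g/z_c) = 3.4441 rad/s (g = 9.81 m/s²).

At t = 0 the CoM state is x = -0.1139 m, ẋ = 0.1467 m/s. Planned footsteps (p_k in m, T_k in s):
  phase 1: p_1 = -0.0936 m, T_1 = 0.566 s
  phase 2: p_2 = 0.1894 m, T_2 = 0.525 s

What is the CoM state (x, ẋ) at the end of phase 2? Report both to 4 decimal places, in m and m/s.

phase 1: p=-0.0936, T=0.566, ωT=1.949361, cosh=3.583280, sinh=3.440915; start (x,ẋ)=(-0.113900, 0.146700) → end (x,ẋ)=(-0.019776, 0.285095)
phase 2: p=0.1894, T=0.525, ωT=1.808153, cosh=3.131563, sinh=2.967606; start (x,ẋ)=(-0.019776, 0.285095) → end (x,ẋ)=(-0.219997, -1.245142)

x = -0.2200, ẋ = -1.2451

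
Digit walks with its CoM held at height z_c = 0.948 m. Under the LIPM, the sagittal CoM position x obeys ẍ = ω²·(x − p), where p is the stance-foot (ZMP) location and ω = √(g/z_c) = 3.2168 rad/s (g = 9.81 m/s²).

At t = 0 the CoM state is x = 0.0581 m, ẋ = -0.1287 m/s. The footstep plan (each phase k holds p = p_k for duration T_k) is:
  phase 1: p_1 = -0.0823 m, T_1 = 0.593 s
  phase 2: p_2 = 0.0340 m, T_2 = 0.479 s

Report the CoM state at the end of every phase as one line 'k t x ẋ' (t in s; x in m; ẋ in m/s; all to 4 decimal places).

phase 1: p=-0.0823, T=0.593, ωT=1.907562, cosh=3.442545, sinh=3.294103; start (x,ẋ)=(0.058100, -0.128700) → end (x,ẋ)=(0.269240, 1.044689)
phase 2: p=0.0340, T=0.479, ωT=1.540847, cosh=2.441372, sinh=2.227172; start (x,ẋ)=(0.269240, 1.044689) → end (x,ẋ)=(1.331607, 4.235823)

1 0.5930 0.2692 1.0447
2 1.0720 1.3316 4.2358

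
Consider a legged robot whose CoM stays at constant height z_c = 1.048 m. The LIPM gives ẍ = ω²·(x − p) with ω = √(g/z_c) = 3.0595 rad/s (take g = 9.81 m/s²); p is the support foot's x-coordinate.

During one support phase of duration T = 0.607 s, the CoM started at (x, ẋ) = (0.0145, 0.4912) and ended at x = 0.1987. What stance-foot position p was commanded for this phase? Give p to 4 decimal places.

p = 0.1537

ωT = 3.0595·0.607 = 1.857116; cosh(ωT) = 3.280681, sinh(ωT) = 3.124559
x(T) = p + (x₀−p)·cosh(ωT) + (ẋ₀/ω)·sinh(ωT) ⇒ p·(1 − cosh) = x(T) − x₀·cosh − (ẋ₀/ω)·sinh
numerator   = 0.1987 − (0.0145)·3.280681 − (0.4912/3.0595)·3.124559 = -0.350515
denominator = 1 − 3.280681 = -2.280681
p = -0.350515 / -2.280681 = 0.1537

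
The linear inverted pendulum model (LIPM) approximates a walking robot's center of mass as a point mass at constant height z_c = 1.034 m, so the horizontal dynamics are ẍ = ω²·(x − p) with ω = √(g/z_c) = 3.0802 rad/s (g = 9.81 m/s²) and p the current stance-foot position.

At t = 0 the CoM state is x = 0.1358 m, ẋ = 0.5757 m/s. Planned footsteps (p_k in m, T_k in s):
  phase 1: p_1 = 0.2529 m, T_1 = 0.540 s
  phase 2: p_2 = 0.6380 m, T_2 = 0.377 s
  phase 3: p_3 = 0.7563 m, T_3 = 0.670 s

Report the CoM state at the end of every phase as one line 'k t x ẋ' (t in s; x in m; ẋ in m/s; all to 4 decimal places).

1 0.5400 0.4083 0.6560
2 0.9170 0.5419 0.1310
3 1.5870 0.0633 -2.0341

phase 1: p=0.2529, T=0.540, ωT=1.663308, cosh=2.733124, sinh=2.543613; start (x,ẋ)=(0.135800, 0.575700) → end (x,ẋ)=(0.408261, 0.656000)
phase 2: p=0.6380, T=0.377, ωT=1.161235, cosh=1.753488, sinh=1.440389; start (x,ẋ)=(0.408261, 0.656000) → end (x,ẋ)=(0.541920, 0.131010)
phase 3: p=0.7563, T=0.670, ωT=2.063734, cosh=4.001150, sinh=3.874171; start (x,ẋ)=(0.541920, 0.131010) → end (x,ẋ)=(0.063313, -2.034053)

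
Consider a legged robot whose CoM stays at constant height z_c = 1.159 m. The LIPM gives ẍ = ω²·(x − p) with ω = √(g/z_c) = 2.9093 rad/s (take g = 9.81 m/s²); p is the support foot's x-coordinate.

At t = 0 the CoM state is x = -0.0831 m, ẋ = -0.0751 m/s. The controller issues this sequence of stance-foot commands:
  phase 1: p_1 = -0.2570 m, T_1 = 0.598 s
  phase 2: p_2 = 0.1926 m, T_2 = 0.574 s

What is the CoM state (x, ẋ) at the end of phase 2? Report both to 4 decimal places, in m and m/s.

phase 1: p=-0.2570, T=0.598, ωT=1.739761, cosh=2.935773, sinh=2.760211; start (x,ẋ)=(-0.083100, -0.075100) → end (x,ẋ)=(0.182280, 1.175989)
phase 2: p=0.1926, T=0.574, ωT=1.669938, cosh=2.750049, sinh=2.561790; start (x,ẋ)=(0.182280, 1.175989) → end (x,ẋ)=(1.199738, 3.157110)

x = 1.1997, ẋ = 3.1571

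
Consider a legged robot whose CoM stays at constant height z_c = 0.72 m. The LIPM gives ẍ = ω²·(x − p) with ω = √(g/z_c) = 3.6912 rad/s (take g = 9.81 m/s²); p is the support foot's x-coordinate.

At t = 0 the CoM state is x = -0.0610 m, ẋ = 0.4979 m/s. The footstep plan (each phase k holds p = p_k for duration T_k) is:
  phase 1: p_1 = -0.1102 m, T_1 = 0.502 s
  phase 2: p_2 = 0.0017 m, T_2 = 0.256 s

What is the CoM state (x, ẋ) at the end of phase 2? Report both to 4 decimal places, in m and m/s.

x = 1.3439, ẋ = 5.1342

phase 1: p=-0.1102, T=0.502, ωT=1.852982, cosh=3.267792, sinh=3.111023; start (x,ẋ)=(-0.061000, 0.497900) → end (x,ẋ)=(0.470216, 2.192017)
phase 2: p=0.0017, T=0.256, ωT=0.944947, cosh=1.480689, sinh=1.091989; start (x,ẋ)=(0.470216, 2.192017) → end (x,ẋ)=(1.343904, 5.134167)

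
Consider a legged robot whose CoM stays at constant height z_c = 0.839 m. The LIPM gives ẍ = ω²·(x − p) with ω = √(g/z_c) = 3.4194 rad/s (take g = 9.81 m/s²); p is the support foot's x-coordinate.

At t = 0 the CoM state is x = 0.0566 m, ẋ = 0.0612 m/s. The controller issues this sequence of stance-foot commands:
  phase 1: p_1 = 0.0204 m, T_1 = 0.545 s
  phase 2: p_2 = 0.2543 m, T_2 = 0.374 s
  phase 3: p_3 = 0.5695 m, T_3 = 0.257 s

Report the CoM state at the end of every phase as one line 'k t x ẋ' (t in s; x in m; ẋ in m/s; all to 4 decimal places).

phase 1: p=0.0204, T=0.545, ωT=1.863573, cosh=3.300924, sinh=3.145806; start (x,ẋ)=(0.056600, 0.061200) → end (x,ẋ)=(0.196197, 0.591412)
phase 2: p=0.2543, T=0.374, ωT=1.278856, cosh=1.935441, sinh=1.657085; start (x,ẋ)=(0.196197, 0.591412) → end (x,ẋ)=(0.428450, 0.815415)
phase 3: p=0.5695, T=0.257, ωT=0.878786, cosh=1.411631, sinh=0.996344; start (x,ẋ)=(0.428450, 0.815415) → end (x,ẋ)=(0.607985, 0.670522)

1 0.5450 0.1962 0.5914
2 0.9190 0.4285 0.8154
3 1.1760 0.6080 0.6705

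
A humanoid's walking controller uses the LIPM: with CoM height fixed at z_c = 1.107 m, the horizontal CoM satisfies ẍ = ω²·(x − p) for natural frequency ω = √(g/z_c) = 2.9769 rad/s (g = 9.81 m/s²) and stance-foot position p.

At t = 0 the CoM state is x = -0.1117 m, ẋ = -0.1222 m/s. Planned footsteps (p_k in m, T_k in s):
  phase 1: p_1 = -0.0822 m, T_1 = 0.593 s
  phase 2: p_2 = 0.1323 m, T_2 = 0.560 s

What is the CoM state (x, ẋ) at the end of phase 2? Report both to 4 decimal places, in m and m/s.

phase 1: p=-0.0822, T=0.593, ωT=1.765302, cosh=3.007235, sinh=2.836100; start (x,ẋ)=(-0.111700, -0.122200) → end (x,ẋ)=(-0.287334, -0.616546)
phase 2: p=0.1323, T=0.560, ωT=1.667064, cosh=2.742697, sinh=2.553897; start (x,ẋ)=(-0.287334, -0.616546) → end (x,ẋ)=(-1.547566, -4.881347)

x = -1.5476, ẋ = -4.8813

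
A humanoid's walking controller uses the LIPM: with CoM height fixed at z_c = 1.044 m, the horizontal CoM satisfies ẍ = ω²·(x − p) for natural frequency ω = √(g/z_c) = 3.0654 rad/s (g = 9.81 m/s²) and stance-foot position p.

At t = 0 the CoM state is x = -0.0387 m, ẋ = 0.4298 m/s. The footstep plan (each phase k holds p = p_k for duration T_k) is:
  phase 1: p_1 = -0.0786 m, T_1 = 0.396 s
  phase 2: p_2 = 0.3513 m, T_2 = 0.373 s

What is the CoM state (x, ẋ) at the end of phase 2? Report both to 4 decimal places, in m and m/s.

phase 1: p=-0.0786, T=0.396, ωT=1.213898, cosh=1.831810, sinh=1.534773; start (x,ẋ)=(-0.038700, 0.429800) → end (x,ẋ)=(0.209680, 0.975029)
phase 2: p=0.3513, T=0.373, ωT=1.143394, cosh=1.728067, sinh=1.409332; start (x,ẋ)=(0.209680, 0.975029) → end (x,ẋ)=(0.554845, 1.073094)

x = 0.5548, ẋ = 1.0731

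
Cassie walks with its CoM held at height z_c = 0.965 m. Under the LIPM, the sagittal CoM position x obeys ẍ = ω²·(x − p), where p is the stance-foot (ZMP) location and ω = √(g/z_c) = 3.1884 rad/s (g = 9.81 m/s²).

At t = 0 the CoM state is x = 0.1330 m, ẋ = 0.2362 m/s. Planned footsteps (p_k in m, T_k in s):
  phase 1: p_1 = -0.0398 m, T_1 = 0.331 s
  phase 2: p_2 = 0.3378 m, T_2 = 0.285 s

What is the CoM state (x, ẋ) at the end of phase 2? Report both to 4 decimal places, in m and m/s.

x = 0.6801, ẋ = 1.5325

phase 1: p=-0.0398, T=0.331, ωT=1.055360, cosh=1.610539, sinh=1.262472; start (x,ẋ)=(0.133000, 0.236200) → end (x,ẋ)=(0.332026, 1.075975)
phase 2: p=0.3378, T=0.285, ωT=0.908694, cosh=1.442065, sinh=1.039015; start (x,ẋ)=(0.332026, 1.075975) → end (x,ẋ)=(0.680106, 1.532499)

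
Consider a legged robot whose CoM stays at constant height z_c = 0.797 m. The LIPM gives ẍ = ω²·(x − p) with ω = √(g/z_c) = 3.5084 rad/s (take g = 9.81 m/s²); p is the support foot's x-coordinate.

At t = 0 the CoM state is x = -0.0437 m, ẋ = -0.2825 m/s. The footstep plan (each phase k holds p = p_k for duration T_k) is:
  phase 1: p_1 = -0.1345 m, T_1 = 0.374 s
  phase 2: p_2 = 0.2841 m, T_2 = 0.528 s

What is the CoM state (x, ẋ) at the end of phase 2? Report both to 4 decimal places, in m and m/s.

x = -0.9578, ẋ = -4.1520

phase 1: p=-0.1345, T=0.374, ωT=1.312142, cosh=1.991681, sinh=1.722438; start (x,ẋ)=(-0.043700, -0.282500) → end (x,ẋ)=(-0.092348, -0.013945)
phase 2: p=0.2841, T=0.528, ωT=1.852435, cosh=3.266090, sinh=3.109236; start (x,ẋ)=(-0.092348, -0.013945) → end (x,ẋ)=(-0.957771, -4.152006)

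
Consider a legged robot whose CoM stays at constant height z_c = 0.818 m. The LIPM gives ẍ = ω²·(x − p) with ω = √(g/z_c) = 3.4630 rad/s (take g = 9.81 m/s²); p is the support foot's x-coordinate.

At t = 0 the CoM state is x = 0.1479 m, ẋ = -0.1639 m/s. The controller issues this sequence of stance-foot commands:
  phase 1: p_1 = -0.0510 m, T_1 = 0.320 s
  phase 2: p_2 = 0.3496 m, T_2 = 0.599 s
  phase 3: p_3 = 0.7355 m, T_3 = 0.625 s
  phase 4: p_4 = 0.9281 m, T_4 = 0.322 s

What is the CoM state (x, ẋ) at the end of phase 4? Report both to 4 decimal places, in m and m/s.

phase 1: p=-0.0510, T=0.320, ωT=1.108160, cosh=1.679473, sinh=1.349307; start (x,ẋ)=(0.147900, -0.163900) → end (x,ẋ)=(0.219186, 0.654125)
phase 2: p=0.3496, T=0.599, ωT=2.074337, cosh=4.042454, sinh=3.916814; start (x,ẋ)=(0.219186, 0.654125) → end (x,ẋ)=(0.562253, 0.875342)
phase 3: p=0.7355, T=0.625, ωT=2.164375, cosh=4.411989, sinh=4.297168; start (x,ẋ)=(0.562253, 0.875342) → end (x,ẋ)=(1.057329, 1.283890)
phase 4: p=0.9281, T=0.322, ωT=1.115086, cosh=1.688859, sinh=1.360972; start (x,ẋ)=(1.057329, 1.283890) → end (x,ẋ)=(1.650923, 2.777372)

x = 1.6509, ẋ = 2.7774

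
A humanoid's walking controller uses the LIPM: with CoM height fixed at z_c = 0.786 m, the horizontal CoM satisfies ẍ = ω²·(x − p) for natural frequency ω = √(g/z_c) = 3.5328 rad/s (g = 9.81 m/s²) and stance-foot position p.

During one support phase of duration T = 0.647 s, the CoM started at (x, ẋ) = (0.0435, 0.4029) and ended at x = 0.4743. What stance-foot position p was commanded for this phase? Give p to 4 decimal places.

ωT = 3.5328·0.647 = 2.285722; cosh(ωT) = 4.967240, sinh(ωT) = 4.865539
x(T) = p + (x₀−p)·cosh(ωT) + (ẋ₀/ω)·sinh(ωT) ⇒ p·(1 − cosh) = x(T) − x₀·cosh − (ẋ₀/ω)·sinh
numerator   = 0.4743 − (0.0435)·4.967240 − (0.4029/3.5328)·4.865539 = -0.296668
denominator = 1 − 4.967240 = -3.967240
p = -0.296668 / -3.967240 = 0.0748

p = 0.0748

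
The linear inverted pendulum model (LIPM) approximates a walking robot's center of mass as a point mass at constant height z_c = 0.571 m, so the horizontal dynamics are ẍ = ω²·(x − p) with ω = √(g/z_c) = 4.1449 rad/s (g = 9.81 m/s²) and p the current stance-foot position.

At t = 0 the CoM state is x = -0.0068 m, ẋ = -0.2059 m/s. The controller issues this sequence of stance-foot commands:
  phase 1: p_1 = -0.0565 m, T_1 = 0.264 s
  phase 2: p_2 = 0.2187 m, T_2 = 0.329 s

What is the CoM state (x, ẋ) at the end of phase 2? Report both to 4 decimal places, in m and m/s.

x = -0.3502, ẋ = -2.1015

phase 1: p=-0.0565, T=0.264, ωT=1.094254, cosh=1.660871, sinh=1.326081; start (x,ẋ)=(-0.006800, -0.205900) → end (x,ẋ)=(-0.039828, -0.068799)
phase 2: p=0.2187, T=0.329, ωT=1.363672, cosh=2.083123, sinh=1.827403; start (x,ẋ)=(-0.039828, -0.068799) → end (x,ẋ)=(-0.350179, -2.101515)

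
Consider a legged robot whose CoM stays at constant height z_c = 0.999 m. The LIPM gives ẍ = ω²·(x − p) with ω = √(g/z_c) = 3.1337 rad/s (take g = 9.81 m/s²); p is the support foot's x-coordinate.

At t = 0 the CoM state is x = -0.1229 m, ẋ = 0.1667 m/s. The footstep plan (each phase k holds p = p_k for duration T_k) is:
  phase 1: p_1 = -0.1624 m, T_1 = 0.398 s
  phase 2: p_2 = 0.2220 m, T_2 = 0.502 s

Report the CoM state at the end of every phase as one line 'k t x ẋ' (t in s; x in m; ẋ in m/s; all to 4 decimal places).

1 0.3980 -0.0030 0.5117
2 0.9000 0.0328 -0.3404

phase 1: p=-0.1624, T=0.398, ωT=1.247213, cosh=1.883966, sinh=1.596662; start (x,ẋ)=(-0.122900, 0.166700) → end (x,ẋ)=(-0.003047, 0.511694)
phase 2: p=0.2220, T=0.502, ωT=1.573117, cosh=2.514527, sinh=2.307129; start (x,ẋ)=(-0.003047, 0.511694) → end (x,ẋ)=(0.032837, -0.340392)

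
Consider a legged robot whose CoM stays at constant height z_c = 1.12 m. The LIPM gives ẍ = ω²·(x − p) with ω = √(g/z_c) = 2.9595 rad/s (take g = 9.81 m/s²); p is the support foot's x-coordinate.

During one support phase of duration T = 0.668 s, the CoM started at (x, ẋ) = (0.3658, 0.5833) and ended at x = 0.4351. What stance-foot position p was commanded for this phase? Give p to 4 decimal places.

p = 0.6004

ωT = 2.9595·0.668 = 1.976946; cosh(ωT) = 3.679574, sinh(ωT) = 3.541083
x(T) = p + (x₀−p)·cosh(ωT) + (ẋ₀/ω)·sinh(ωT) ⇒ p·(1 − cosh) = x(T) − x₀·cosh − (ẋ₀/ω)·sinh
numerator   = 0.4351 − (0.3658)·3.679574 − (0.5833/2.9595)·3.541083 = -1.608815
denominator = 1 − 3.679574 = -2.679574
p = -1.608815 / -2.679574 = 0.6004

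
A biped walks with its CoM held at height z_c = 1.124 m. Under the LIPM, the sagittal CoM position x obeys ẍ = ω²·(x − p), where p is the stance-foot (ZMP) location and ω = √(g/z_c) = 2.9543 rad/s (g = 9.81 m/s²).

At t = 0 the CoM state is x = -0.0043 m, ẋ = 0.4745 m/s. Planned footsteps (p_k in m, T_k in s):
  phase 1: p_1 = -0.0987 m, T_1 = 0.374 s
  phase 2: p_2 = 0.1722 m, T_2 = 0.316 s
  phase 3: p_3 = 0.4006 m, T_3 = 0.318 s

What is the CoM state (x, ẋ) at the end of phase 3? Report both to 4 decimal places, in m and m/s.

phase 1: p=-0.0987, T=0.374, ωT=1.104908, cosh=1.675094, sinh=1.343853; start (x,ẋ)=(-0.004300, 0.474500) → end (x,ẋ)=(0.275270, 1.169614)
phase 2: p=0.1722, T=0.316, ωT=0.933559, cosh=1.468349, sinh=1.075196; start (x,ẋ)=(0.275270, 1.169614) → end (x,ẋ)=(0.749215, 2.044797)
phase 3: p=0.4006, T=0.318, ωT=0.939467, cosh=1.474727, sinh=1.083891; start (x,ẋ)=(0.749215, 2.044797) → end (x,ẋ)=(1.664919, 4.131831)

x = 1.6649, ẋ = 4.1318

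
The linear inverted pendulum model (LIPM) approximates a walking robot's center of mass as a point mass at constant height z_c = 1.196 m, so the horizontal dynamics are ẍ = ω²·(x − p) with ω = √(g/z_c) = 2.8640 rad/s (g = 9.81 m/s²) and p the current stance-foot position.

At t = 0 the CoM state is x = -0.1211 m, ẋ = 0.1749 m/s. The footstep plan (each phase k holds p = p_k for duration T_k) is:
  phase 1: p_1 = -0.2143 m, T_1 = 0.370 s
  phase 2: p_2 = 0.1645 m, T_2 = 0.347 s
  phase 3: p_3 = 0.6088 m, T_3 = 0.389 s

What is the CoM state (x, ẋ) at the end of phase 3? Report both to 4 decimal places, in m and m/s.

x = 0.1097, ẋ = -0.8839

phase 1: p=-0.2143, T=0.370, ωT=1.059680, cosh=1.616007, sinh=1.269440; start (x,ẋ)=(-0.121100, 0.174900) → end (x,ẋ)=(0.013835, 0.621485)
phase 2: p=0.1645, T=0.347, ωT=0.993808, cosh=1.535833, sinh=1.165669; start (x,ẋ)=(0.013835, 0.621485) → end (x,ẋ)=(0.186052, 0.451504)
phase 3: p=0.6088, T=0.389, ωT=1.114096, cosh=1.687512, sinh=1.359300; start (x,ẋ)=(0.186052, 0.451504) → end (x,ẋ)=(0.109699, -0.883855)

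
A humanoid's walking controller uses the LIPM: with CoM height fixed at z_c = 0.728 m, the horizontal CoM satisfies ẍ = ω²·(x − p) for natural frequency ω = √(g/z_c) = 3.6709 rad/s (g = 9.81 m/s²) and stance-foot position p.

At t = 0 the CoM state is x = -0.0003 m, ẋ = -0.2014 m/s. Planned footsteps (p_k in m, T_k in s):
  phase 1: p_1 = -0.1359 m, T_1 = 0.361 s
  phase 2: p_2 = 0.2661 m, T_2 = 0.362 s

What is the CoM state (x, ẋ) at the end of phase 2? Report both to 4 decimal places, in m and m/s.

x = 0.0341, ẋ = -0.5099

phase 1: p=-0.1359, T=0.361, ωT=1.325195, cosh=2.014335, sinh=1.748584; start (x,ẋ)=(-0.000300, -0.201400) → end (x,ẋ)=(0.041310, 0.464713)
phase 2: p=0.2661, T=0.362, ωT=1.328866, cosh=2.020767, sinh=1.755990; start (x,ẋ)=(0.041310, 0.464713) → end (x,ẋ)=(0.034148, -0.509937)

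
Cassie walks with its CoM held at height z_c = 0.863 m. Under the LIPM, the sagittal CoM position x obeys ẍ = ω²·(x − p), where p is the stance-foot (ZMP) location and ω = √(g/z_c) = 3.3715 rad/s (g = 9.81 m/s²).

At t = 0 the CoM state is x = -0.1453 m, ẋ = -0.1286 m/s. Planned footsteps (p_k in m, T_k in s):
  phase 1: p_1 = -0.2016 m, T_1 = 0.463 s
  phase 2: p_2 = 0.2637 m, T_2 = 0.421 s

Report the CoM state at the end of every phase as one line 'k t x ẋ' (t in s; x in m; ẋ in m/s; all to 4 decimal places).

phase 1: p=-0.2016, T=0.463, ωT=1.561005, cosh=2.486764, sinh=2.276839; start (x,ẋ)=(-0.145300, -0.128600) → end (x,ẋ)=(-0.148441, 0.112381)
phase 2: p=0.2637, T=0.421, ωT=1.419401, cosh=2.188252, sinh=1.946393; start (x,ẋ)=(-0.148441, 0.112381) → end (x,ẋ)=(-0.573290, -2.458661)

1 0.4630 -0.1484 0.1124
2 0.8840 -0.5733 -2.4587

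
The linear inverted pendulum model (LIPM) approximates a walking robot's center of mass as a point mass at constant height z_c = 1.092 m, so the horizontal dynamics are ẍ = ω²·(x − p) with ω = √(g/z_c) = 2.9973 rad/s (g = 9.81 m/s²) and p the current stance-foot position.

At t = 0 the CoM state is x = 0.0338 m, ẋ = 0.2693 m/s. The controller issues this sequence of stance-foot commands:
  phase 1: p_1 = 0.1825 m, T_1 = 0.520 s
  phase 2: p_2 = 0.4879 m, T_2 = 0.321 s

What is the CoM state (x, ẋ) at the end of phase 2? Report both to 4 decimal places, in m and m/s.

phase 1: p=0.1825, T=0.520, ωT=1.558596, cosh=2.481288, sinh=2.270857; start (x,ẋ)=(0.033800, 0.269300) → end (x,ẋ)=(0.017563, -0.343907)
phase 2: p=0.4879, T=0.321, ωT=0.962133, cosh=1.499675, sinh=1.117599; start (x,ẋ)=(0.017563, -0.343907) → end (x,ẋ)=(-0.345684, -2.091272)

x = -0.3457, ẋ = -2.0913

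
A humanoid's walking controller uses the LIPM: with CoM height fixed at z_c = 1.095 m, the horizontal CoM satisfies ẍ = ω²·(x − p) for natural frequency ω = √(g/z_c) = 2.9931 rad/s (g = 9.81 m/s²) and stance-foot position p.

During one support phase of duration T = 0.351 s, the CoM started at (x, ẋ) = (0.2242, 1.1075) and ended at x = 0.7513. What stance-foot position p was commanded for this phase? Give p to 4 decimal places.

ωT = 2.9931·0.351 = 1.050578; cosh(ωT) = 1.604520, sinh(ωT) = 1.254784
x(T) = p + (x₀−p)·cosh(ωT) + (ẋ₀/ω)·sinh(ωT) ⇒ p·(1 − cosh) = x(T) − x₀·cosh − (ẋ₀/ω)·sinh
numerator   = 0.7513 − (0.2242)·1.604520 − (1.1075/2.9931)·1.254784 = -0.072726
denominator = 1 − 1.604520 = -0.604520
p = -0.072726 / -0.604520 = 0.1203

p = 0.1203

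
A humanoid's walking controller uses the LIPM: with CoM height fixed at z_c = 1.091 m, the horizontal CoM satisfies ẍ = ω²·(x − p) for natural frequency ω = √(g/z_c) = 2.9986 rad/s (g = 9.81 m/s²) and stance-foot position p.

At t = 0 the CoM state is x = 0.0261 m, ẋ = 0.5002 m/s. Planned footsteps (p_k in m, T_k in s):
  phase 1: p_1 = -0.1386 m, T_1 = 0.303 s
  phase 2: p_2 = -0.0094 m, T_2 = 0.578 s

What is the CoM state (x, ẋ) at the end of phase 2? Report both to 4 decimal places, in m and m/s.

phase 1: p=-0.1386, T=0.303, ωT=0.908576, cosh=1.441942, sinh=1.038844; start (x,ẋ)=(0.026100, 0.500200) → end (x,ẋ)=(0.272179, 1.234313)
phase 2: p=-0.0094, T=0.578, ωT=1.733191, cosh=2.917700, sinh=2.740981; start (x,ẋ)=(0.272179, 1.234313) → end (x,ẋ)=(1.940432, 5.915681)

x = 1.9404, ẋ = 5.9157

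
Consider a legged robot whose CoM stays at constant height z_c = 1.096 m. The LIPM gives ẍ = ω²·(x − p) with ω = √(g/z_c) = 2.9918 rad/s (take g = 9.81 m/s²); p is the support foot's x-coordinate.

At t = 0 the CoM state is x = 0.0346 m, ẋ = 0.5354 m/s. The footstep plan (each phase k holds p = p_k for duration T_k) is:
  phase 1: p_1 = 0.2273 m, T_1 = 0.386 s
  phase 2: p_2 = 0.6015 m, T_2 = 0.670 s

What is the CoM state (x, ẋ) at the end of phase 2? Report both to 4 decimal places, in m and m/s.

phase 1: p=0.2273, T=0.386, ωT=1.154835, cosh=1.744304, sinh=1.429195; start (x,ẋ)=(0.034600, 0.535400) → end (x,ẋ)=(0.146935, 0.109941)
phase 2: p=0.6015, T=0.670, ωT=2.004506, cosh=3.778577, sinh=3.643850; start (x,ẋ)=(0.146935, 0.109941) → end (x,ẋ)=(-0.982205, -4.540093)

x = -0.9822, ẋ = -4.5401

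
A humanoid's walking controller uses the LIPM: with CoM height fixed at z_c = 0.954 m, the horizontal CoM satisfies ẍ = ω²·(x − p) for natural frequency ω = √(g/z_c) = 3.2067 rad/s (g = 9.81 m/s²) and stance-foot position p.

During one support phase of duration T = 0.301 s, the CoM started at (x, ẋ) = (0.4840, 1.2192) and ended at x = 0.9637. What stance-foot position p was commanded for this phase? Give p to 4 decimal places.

ωT = 3.2067·0.301 = 0.965217; cosh(ωT) = 1.503129, sinh(ωT) = 1.122228
x(T) = p + (x₀−p)·cosh(ωT) + (ẋ₀/ω)·sinh(ωT) ⇒ p·(1 − cosh) = x(T) − x₀·cosh − (ẋ₀/ω)·sinh
numerator   = 0.9637 − (0.4840)·1.503129 − (1.2192/3.2067)·1.122228 = -0.190490
denominator = 1 − 1.503129 = -0.503129
p = -0.190490 / -0.503129 = 0.3786

p = 0.3786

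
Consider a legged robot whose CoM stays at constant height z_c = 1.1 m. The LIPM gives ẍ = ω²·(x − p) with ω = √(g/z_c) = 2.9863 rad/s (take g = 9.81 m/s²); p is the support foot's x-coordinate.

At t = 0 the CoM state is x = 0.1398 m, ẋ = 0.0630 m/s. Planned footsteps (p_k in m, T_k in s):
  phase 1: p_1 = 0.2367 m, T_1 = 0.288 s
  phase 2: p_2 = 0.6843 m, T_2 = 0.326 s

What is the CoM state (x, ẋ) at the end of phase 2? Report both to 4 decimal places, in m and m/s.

x = -0.2393, ẋ = -2.1968

phase 1: p=0.2367, T=0.288, ωT=0.860054, cosh=1.393214, sinh=0.970075; start (x,ẋ)=(0.139800, 0.063000) → end (x,ẋ)=(0.122163, -0.192941)
phase 2: p=0.6843, T=0.326, ωT=0.973534, cosh=1.512514, sinh=1.134769; start (x,ẋ)=(0.122163, -0.192941) → end (x,ẋ)=(-0.239257, -2.196774)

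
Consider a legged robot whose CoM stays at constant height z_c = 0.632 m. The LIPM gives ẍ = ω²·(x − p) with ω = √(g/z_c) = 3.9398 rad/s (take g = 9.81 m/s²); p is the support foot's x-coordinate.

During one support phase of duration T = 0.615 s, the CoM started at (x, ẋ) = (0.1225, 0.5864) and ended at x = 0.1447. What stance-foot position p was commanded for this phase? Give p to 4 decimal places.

ωT = 3.9398·0.615 = 2.422977; cosh(ωT) = 5.684023, sinh(ωT) = 5.595365
x(T) = p + (x₀−p)·cosh(ωT) + (ẋ₀/ω)·sinh(ωT) ⇒ p·(1 − cosh) = x(T) − x₀·cosh − (ẋ₀/ω)·sinh
numerator   = 0.1447 − (0.1225)·5.684023 − (0.5864/3.9398)·5.595365 = -1.384407
denominator = 1 − 5.684023 = -4.684023
p = -1.384407 / -4.684023 = 0.2956

p = 0.2956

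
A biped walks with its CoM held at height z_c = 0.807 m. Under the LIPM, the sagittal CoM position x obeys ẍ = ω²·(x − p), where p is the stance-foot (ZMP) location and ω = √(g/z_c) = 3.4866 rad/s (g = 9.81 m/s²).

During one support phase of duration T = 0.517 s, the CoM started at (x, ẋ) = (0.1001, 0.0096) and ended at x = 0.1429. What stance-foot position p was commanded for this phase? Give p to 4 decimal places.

p = 0.0837

ωT = 3.4866·0.517 = 1.802572; cosh(ωT) = 3.115051, sinh(ωT) = 2.950177
x(T) = p + (x₀−p)·cosh(ωT) + (ẋ₀/ω)·sinh(ωT) ⇒ p·(1 − cosh) = x(T) − x₀·cosh − (ẋ₀/ω)·sinh
numerator   = 0.1429 − (0.1001)·3.115051 − (0.0096/3.4866)·2.950177 = -0.177040
denominator = 1 − 3.115051 = -2.115051
p = -0.177040 / -2.115051 = 0.0837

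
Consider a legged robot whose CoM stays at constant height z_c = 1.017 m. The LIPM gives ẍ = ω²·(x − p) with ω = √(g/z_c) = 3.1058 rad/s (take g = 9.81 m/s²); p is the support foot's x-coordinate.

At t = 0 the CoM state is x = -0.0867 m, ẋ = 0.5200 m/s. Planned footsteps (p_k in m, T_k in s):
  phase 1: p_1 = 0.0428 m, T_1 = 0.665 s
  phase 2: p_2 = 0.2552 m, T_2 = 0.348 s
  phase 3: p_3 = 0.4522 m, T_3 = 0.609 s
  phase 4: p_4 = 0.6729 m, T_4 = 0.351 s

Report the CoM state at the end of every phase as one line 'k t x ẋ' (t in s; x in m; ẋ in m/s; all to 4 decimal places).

1 0.6650 0.1736 0.5231
2 1.0130 0.3407 0.5289
3 1.6220 0.6257 0.6710
4 1.9730 0.8798 0.9174

phase 1: p=0.0428, T=0.665, ωT=2.065357, cosh=4.007443, sinh=3.880670; start (x,ẋ)=(-0.086700, 0.520000) → end (x,ẋ)=(0.173572, 0.523061)
phase 2: p=0.2552, T=0.348, ωT=1.080818, cosh=1.643204, sinh=1.303886; start (x,ẋ)=(0.173572, 0.523061) → end (x,ẋ)=(0.340661, 0.528932)
phase 3: p=0.4522, T=0.609, ωT=1.891432, cosh=3.389856, sinh=3.239000; start (x,ẋ)=(0.340661, 0.528932) → end (x,ẋ)=(0.625715, 0.670954)
phase 4: p=0.6729, T=0.351, ωT=1.090136, cosh=1.655424, sinh=1.319254; start (x,ẋ)=(0.625715, 0.670954) → end (x,ẋ)=(0.879791, 0.917381)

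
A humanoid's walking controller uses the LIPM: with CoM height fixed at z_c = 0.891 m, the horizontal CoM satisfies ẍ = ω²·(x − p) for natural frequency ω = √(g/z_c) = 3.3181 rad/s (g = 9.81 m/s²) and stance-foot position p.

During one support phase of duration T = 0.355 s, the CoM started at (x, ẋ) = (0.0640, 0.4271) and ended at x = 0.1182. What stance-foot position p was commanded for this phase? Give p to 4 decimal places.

p = 0.2376

ωT = 3.3181·0.355 = 1.177925; cosh(ωT) = 1.777773, sinh(ωT) = 1.469857
x(T) = p + (x₀−p)·cosh(ωT) + (ẋ₀/ω)·sinh(ωT) ⇒ p·(1 − cosh) = x(T) − x₀·cosh − (ẋ₀/ω)·sinh
numerator   = 0.1182 − (0.0640)·1.777773 − (0.4271/3.3181)·1.469857 = -0.184775
denominator = 1 − 1.777773 = -0.777773
p = -0.184775 / -0.777773 = 0.2376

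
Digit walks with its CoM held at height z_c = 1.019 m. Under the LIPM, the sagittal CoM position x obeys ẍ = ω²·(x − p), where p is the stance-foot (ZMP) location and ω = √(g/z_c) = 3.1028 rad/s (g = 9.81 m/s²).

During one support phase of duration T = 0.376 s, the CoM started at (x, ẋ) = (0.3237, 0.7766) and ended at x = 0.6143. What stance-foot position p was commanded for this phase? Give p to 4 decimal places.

p = 0.4187

ωT = 3.1028·0.376 = 1.166653; cosh(ωT) = 1.761317, sinh(ωT) = 1.449909
x(T) = p + (x₀−p)·cosh(ωT) + (ẋ₀/ω)·sinh(ωT) ⇒ p·(1 − cosh) = x(T) − x₀·cosh − (ẋ₀/ω)·sinh
numerator   = 0.6143 − (0.3237)·1.761317 − (0.7766/3.1028)·1.449909 = -0.318736
denominator = 1 − 1.761317 = -0.761317
p = -0.318736 / -0.761317 = 0.4187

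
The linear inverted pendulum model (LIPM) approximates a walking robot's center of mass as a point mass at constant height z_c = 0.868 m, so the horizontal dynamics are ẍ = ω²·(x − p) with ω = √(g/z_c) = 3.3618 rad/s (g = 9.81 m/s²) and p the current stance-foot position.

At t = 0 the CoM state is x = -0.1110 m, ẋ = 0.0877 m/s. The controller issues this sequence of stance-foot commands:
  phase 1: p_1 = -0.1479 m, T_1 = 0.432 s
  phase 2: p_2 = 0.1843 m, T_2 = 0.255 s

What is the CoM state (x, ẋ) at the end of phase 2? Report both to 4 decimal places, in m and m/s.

x = 0.0400, ẋ = -0.0147

phase 1: p=-0.1479, T=0.432, ωT=1.452298, cosh=2.253476, sinh=2.019444; start (x,ẋ)=(-0.111000, 0.087700) → end (x,ẋ)=(-0.012065, 0.448143)
phase 2: p=0.1843, T=0.255, ωT=0.857259, cosh=1.390508, sinh=0.966184; start (x,ẋ)=(-0.012065, 0.448143) → end (x,ẋ)=(0.040050, -0.014671)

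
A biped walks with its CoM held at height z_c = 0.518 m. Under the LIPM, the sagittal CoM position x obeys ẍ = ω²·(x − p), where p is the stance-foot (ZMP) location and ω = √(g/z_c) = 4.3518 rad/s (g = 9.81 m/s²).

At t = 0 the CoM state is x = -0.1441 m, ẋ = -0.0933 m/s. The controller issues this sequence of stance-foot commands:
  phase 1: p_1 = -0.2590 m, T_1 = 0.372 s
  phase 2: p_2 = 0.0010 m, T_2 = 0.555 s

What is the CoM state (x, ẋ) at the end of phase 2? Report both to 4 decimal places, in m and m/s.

x = 1.1755, ẋ = 5.2018

phase 1: p=-0.2590, T=0.372, ωT=1.618870, cosh=2.622752, sinh=2.424630; start (x,ẋ)=(-0.144100, -0.093300) → end (x,ẋ)=(-0.009628, 0.967665)
phase 2: p=0.0010, T=0.555, ωT=2.415249, cosh=5.640951, sinh=5.551606; start (x,ẋ)=(-0.009628, 0.967665) → end (x,ẋ)=(1.175499, 5.201774)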